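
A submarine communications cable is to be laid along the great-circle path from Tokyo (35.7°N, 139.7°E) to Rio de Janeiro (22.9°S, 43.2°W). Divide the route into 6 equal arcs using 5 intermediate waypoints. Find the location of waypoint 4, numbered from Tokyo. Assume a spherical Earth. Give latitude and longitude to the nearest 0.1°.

≈ (31.9°N, 53.4°W)

Write both endpoints as unit vectors p₁, p₂ with components (cos φ cos λ, cos φ sin λ, sin φ).
The central angle between the endpoints is δ = arccos(p₁·p₂) ≈ 2.914 rad (167.0°).
Interpolate at f = 4/6 with slerp weights a = sin((1−f)δ)/sin δ ≈ 3.658, b = sin(fδ)/sin δ ≈ 4.127.
p = a·p₁ + b·p₂ ≈ (0.506, -0.682, 0.528); φ = arcsin(p_z) ≈ 31.89°, λ = atan2(p_y, p_x) ≈ -53.39°.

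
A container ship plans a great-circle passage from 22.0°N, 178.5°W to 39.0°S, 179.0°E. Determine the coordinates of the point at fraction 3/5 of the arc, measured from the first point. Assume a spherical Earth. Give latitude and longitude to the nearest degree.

Convert each endpoint to a unit vector on the sphere (x = cos φ cos λ, y = cos φ sin λ, z = sin φ).
The central angle between the endpoints is δ = arccos(p₁·p₂) ≈ 1.065 rad (61.0°).
Interpolate at f = 3/5 with slerp weights a = sin((1−f)δ)/sin δ ≈ 0.472, b = sin(fδ)/sin δ ≈ 0.682.
p = a·p₁ + b·p₂ ≈ (-0.968, -0.002, -0.252); φ = arcsin(p_z) ≈ -14.60°, λ = atan2(p_y, p_x) ≈ -179.87°.

≈ 15°S, 180°E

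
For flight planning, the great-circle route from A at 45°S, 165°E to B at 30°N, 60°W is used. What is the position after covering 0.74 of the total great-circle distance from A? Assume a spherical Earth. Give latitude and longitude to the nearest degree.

Convert each endpoint to a unit vector on the sphere (x = cos φ cos λ, y = cos φ sin λ, z = sin φ).
The central angle between the endpoints is δ = arccos(p₁·p₂) ≈ 2.476 rad (141.9°).
Interpolate at f = 0.74 with slerp weights a = sin((1−f)δ)/sin δ ≈ 0.972, b = sin(fδ)/sin δ ≈ 1.564.
p = a·p₁ + b·p₂ ≈ (0.014, -0.995, 0.095); φ = arcsin(p_z) ≈ 5.44°, λ = atan2(p_y, p_x) ≈ -89.22°.

≈ 5°N, 89°W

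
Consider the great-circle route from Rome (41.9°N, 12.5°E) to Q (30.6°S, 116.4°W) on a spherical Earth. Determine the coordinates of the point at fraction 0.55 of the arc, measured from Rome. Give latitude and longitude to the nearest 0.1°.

Convert each endpoint to a unit vector on the sphere (x = cos φ cos λ, y = cos φ sin λ, z = sin φ).
The central angle between the endpoints is δ = arccos(p₁·p₂) ≈ 2.407 rad (137.9°).
Interpolate at f = 0.55 with slerp weights a = sin((1−f)δ)/sin δ ≈ 1.318, b = sin(fδ)/sin δ ≈ 1.447.
p = a·p₁ + b·p₂ ≈ (0.404, -0.903, 0.144); φ = arcsin(p_z) ≈ 8.27°, λ = atan2(p_y, p_x) ≈ -65.89°.

≈ (8.3°N, 65.9°W)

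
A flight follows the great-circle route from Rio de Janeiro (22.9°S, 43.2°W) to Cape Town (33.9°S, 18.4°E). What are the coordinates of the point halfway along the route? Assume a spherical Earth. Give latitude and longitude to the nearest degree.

≈ (32°S, 14°W)

Convert each endpoint to a unit vector on the sphere (x = cos φ cos λ, y = cos φ sin λ, z = sin φ).
The central angle between the endpoints is δ = arccos(p₁·p₂) ≈ 0.951 rad (54.5°).
Interpolate at f = 1/2 with slerp weights a = sin((1−f)δ)/sin δ ≈ 0.562, b = sin(fδ)/sin δ ≈ 0.562.
p = a·p₁ + b·p₂ ≈ (0.821, -0.207, -0.533); φ = arcsin(p_z) ≈ -32.18°, λ = atan2(p_y, p_x) ≈ -14.18°.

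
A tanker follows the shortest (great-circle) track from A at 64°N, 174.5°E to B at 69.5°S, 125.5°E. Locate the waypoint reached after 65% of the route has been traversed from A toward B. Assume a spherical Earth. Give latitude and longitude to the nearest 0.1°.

≈ 23.4°S, 149.1°E

The haversine formula gives a central angle δ ≈ 2.406 rad (137.8°) between the endpoints.
Interpolate at f = 0.65 with slerp weights a = sin((1−f)δ)/sin δ ≈ 1.111, b = sin(fδ)/sin δ ≈ 1.490.
p = a·p₁ + b·p₂ ≈ (-0.788, 0.471, -0.397); φ = arcsin(p_z) ≈ -23.36°, λ = atan2(p_y, p_x) ≈ 149.11°.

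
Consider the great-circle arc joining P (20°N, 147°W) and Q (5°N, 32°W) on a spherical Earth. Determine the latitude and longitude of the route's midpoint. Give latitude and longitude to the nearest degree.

≈ (22°N, 87°W)

Convert each endpoint to a unit vector on the sphere (x = cos φ cos λ, y = cos φ sin λ, z = sin φ).
The central angle between the endpoints is δ = arccos(p₁·p₂) ≈ 1.945 rad (111.5°).
Interpolate at f = 1/2 with slerp weights a = sin((1−f)δ)/sin δ ≈ 0.888, b = sin(fδ)/sin δ ≈ 0.888.
p = a·p₁ + b·p₂ ≈ (0.050, -0.923, 0.381); φ = arcsin(p_z) ≈ 22.40°, λ = atan2(p_y, p_x) ≈ -86.88°.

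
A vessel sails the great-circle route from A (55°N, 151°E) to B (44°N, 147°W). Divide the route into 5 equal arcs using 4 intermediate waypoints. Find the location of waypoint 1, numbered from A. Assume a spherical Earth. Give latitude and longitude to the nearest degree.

Convert each endpoint to a unit vector on the sphere (x = cos φ cos λ, y = cos φ sin λ, z = sin φ).
The central angle between the endpoints is δ = arccos(p₁·p₂) ≈ 0.703 rad (40.3°).
Interpolate at f = 1/5 with slerp weights a = sin((1−f)δ)/sin δ ≈ 0.825, b = sin(fδ)/sin δ ≈ 0.217.
p = a·p₁ + b·p₂ ≈ (-0.545, 0.144, 0.826); φ = arcsin(p_z) ≈ 55.71°, λ = atan2(p_y, p_x) ≈ 165.15°.

≈ (56°N, 165°E)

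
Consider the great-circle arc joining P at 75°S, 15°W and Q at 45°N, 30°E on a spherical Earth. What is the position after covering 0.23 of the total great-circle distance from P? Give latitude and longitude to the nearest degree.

≈ 49°S, 11°E

Write both endpoints as unit vectors p₁, p₂ with components (cos φ cos λ, cos φ sin λ, sin φ).
The central angle between the endpoints is δ = arccos(p₁·p₂) ≈ 2.157 rad (123.6°).
Interpolate at f = 0.23 with slerp weights a = sin((1−f)δ)/sin δ ≈ 1.196, b = sin(fδ)/sin δ ≈ 0.572.
p = a·p₁ + b·p₂ ≈ (0.649, 0.122, -0.751); φ = arcsin(p_z) ≈ -48.67°, λ = atan2(p_y, p_x) ≈ 10.65°.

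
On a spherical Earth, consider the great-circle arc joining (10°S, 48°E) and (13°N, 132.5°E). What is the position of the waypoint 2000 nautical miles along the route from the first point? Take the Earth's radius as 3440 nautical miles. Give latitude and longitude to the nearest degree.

≈ (1°S, 80°E)

Write both endpoints as unit vectors p₁, p₂ with components (cos φ cos λ, cos φ sin λ, sin φ).
The central angle between the endpoints is δ = arccos(p₁·p₂) ≈ 1.518 rad (87.0°). The total great-circle distance is δ·R ≈ 1.518 × 3440 ≈ 5221 nmi, so the target fraction is f = 2000/5221 ≈ 0.383.
Interpolate at f ≈ 0.383 with slerp weights a = sin((1−f)δ)/sin δ ≈ 0.807, b = sin(fδ)/sin δ ≈ 0.550.
p = a·p₁ + b·p₂ ≈ (0.169, 0.985, -0.016); φ = arcsin(p_z) ≈ -0.94°, λ = atan2(p_y, p_x) ≈ 80.24°.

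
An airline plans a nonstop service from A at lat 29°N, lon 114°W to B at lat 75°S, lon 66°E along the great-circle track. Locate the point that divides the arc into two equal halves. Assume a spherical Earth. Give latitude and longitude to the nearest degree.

≈ lat 38°S, lon 114°W

Convert each endpoint to a unit vector on the sphere (x = cos φ cos λ, y = cos φ sin λ, z = sin φ).
The central angle between the endpoints is δ = arccos(p₁·p₂) ≈ 2.339 rad (134.0°).
Interpolate at f = 1/2 with slerp weights a = sin((1−f)δ)/sin δ ≈ 1.280, b = sin(fδ)/sin δ ≈ 1.280.
p = a·p₁ + b·p₂ ≈ (-0.321, -0.720, -0.616); φ = arcsin(p_z) ≈ -38.00°, λ = atan2(p_y, p_x) ≈ -114.00°.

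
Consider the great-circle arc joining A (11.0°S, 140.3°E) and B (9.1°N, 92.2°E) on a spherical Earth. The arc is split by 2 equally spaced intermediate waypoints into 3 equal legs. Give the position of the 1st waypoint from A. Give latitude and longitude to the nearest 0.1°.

≈ (4.5°S, 124.1°E)

Write both endpoints as unit vectors p₁, p₂ with components (cos φ cos λ, cos φ sin λ, sin φ).
The central angle between the endpoints is δ = arccos(p₁·p₂) ≈ 0.906 rad (51.9°).
Interpolate at f = 1/3 with slerp weights a = sin((1−f)δ)/sin δ ≈ 0.722, b = sin(fδ)/sin δ ≈ 0.378.
p = a·p₁ + b·p₂ ≈ (-0.559, 0.825, -0.078); φ = arcsin(p_z) ≈ -4.47°, λ = atan2(p_y, p_x) ≈ 124.13°.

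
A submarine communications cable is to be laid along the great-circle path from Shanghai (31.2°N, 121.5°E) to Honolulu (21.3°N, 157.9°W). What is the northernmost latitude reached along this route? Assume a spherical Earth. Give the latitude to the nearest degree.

The great circle lies in the plane with unit normal n̂ = (p₁ × p₂)/|p₁ × p₂|.
Here n̂_z ≈ +0.829; the vertex latitude is φ_max = arccos|n̂_z| ≈ 34.0°.

≈ 34°N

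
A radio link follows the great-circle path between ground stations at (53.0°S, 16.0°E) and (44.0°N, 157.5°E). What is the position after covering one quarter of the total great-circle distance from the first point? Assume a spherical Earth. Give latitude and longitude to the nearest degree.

The haversine formula gives a central angle δ ≈ 2.676 rad (153.3°) between the endpoints.
Interpolate at f = 1/4 with slerp weights a = sin((1−f)δ)/sin δ ≈ 2.019, b = sin(fδ)/sin δ ≈ 1.382.
p = a·p₁ + b·p₂ ≈ (0.250, 0.715, -0.653); φ = arcsin(p_z) ≈ -40.75°, λ = atan2(p_y, p_x) ≈ 70.75°.

≈ (41°S, 71°E)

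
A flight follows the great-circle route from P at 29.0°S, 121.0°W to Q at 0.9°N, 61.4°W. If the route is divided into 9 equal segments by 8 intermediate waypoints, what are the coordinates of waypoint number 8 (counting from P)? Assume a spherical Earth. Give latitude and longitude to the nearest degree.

Write both endpoints as unit vectors p₁, p₂ with components (cos φ cos λ, cos φ sin λ, sin φ).
The central angle between the endpoints is δ = arccos(p₁·p₂) ≈ 1.121 rad (64.2°).
Interpolate at f = 8/9 with slerp weights a = sin((1−f)δ)/sin δ ≈ 0.138, b = sin(fδ)/sin δ ≈ 0.932.
p = a·p₁ + b·p₂ ≈ (0.384, -0.922, -0.052); φ = arcsin(p_z) ≈ -2.99°, λ = atan2(p_y, p_x) ≈ -67.38°.

≈ 3°S, 67°W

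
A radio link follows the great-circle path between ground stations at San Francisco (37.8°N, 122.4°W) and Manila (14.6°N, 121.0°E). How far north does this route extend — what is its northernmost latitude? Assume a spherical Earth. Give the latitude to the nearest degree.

≈ 46°N

The great circle lies in the plane with unit normal n̂ = (p₁ × p₂)/|p₁ × p₂|.
Here n̂_z ≈ -0.696; the vertex latitude is φ_max = arccos|n̂_z| ≈ 45.9°.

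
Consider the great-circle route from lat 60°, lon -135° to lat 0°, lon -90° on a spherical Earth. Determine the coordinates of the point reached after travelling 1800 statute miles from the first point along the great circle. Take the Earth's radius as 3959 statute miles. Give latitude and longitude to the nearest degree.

≈ lat 39°, lon -110°

Convert each endpoint to a unit vector on the sphere (x = cos φ cos λ, y = cos φ sin λ, z = sin φ).
The central angle between the endpoints is δ = arccos(p₁·p₂) ≈ 1.209 rad (69.3°). The total great-circle distance is δ·R ≈ 1.209 × 3959 ≈ 4788 mi, so the target fraction is f = 1800/4788 ≈ 0.376.
Interpolate at f ≈ 0.376 with slerp weights a = sin((1−f)δ)/sin δ ≈ 0.732, b = sin(fδ)/sin δ ≈ 0.469.
p = a·p₁ + b·p₂ ≈ (-0.259, -0.728, 0.634); φ = arcsin(p_z) ≈ 39.37°, λ = atan2(p_y, p_x) ≈ -109.57°.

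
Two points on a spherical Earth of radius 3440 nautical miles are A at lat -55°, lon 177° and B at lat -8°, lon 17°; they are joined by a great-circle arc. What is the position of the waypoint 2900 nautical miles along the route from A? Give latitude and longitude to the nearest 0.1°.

≈ lat -70.4°, lon 53.3°

The haversine formula gives a central angle δ ≈ 2.004 rad (114.8°) between the endpoints. The total great-circle distance is δ·R ≈ 2.004 × 3440 ≈ 6894 nmi, so the target fraction is f = 2900/6894 ≈ 0.421.
Interpolate at f ≈ 0.421 with slerp weights a = sin((1−f)δ)/sin δ ≈ 1.010, b = sin(fδ)/sin δ ≈ 0.823.
p = a·p₁ + b·p₂ ≈ (0.200, 0.269, -0.942); φ = arcsin(p_z) ≈ -70.43°, λ = atan2(p_y, p_x) ≈ 53.29°.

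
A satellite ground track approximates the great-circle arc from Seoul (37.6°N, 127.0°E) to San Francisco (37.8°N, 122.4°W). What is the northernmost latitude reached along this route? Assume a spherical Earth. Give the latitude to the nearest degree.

The great circle lies in the plane with unit normal n̂ = (p₁ × p₂)/|p₁ × p₂|.
Here n̂_z ≈ +0.593; the vertex latitude is φ_max = arccos|n̂_z| ≈ 53.6°.

≈ 54°N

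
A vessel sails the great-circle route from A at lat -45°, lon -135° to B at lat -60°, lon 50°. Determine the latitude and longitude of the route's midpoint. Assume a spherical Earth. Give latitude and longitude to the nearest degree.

The haversine formula gives a central angle δ ≈ 1.308 rad (74.9°) between the endpoints.
Interpolate at f = 1/2 with slerp weights a = sin((1−f)δ)/sin δ ≈ 0.630, b = sin(fδ)/sin δ ≈ 0.630.
p = a·p₁ + b·p₂ ≈ (-0.113, -0.074, -0.991); φ = arcsin(p_z) ≈ -82.27°, λ = atan2(p_y, p_x) ≈ -146.78°.

≈ lat -82°, lon -147°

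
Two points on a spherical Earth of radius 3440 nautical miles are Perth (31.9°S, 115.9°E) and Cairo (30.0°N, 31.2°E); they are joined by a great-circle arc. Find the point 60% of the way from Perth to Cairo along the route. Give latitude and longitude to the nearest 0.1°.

From cos δ = sin φ₁ sin φ₂ + cos φ₁ cos φ₂ cos Δλ, the central angle is δ ≈ 1.768 rad (101.3°).
Interpolate at f = 0.60 with slerp weights a = sin((1−f)δ)/sin δ ≈ 0.663, b = sin(fδ)/sin δ ≈ 0.890.
p = a·p₁ + b·p₂ ≈ (0.414, 0.905, 0.095); φ = arcsin(p_z) ≈ 5.44°, λ = atan2(p_y, p_x) ≈ 65.45°.

≈ 5.4°N, 65.4°E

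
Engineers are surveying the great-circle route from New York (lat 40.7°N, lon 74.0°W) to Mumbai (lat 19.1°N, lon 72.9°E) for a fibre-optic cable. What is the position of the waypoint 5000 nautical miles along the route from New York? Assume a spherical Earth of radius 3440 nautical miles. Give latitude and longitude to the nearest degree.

≈ lat 44°N, lon 55°E

From cos δ = sin φ₁ sin φ₂ + cos φ₁ cos φ₂ cos Δλ, the central angle is δ ≈ 1.968 rad (112.8°). The total great-circle distance is δ·R ≈ 1.968 × 3440 ≈ 6770 nmi, so the target fraction is f = 5000/6770 ≈ 0.739.
Interpolate at f ≈ 0.739 with slerp weights a = sin((1−f)δ)/sin δ ≈ 0.534, b = sin(fδ)/sin δ ≈ 1.077.
p = a·p₁ + b·p₂ ≈ (0.411, 0.584, 0.700); φ = arcsin(p_z) ≈ 44.45°, λ = atan2(p_y, p_x) ≈ 54.87°.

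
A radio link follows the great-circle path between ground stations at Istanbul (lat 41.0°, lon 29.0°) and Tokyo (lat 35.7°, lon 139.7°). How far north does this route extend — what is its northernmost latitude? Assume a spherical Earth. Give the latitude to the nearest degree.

≈ 54°

The great circle lies in the plane with unit normal n̂ = (p₁ × p₂)/|p₁ × p₂|.
Here n̂_z ≈ +0.581; the vertex latitude is φ_max = arccos|n̂_z| ≈ 54.5°.
Check via Clairaut: cos φ_max = |cos φ₁| · sin C = cos(41.0°)·sin(50.4°) ≈ 0.581, again giving ≈ 54.5°.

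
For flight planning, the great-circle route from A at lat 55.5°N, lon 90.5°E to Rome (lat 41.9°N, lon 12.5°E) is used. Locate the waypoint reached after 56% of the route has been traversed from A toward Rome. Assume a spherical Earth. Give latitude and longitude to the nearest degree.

Write both endpoints as unit vectors p₁, p₂ with components (cos φ cos λ, cos φ sin λ, sin φ).
The central angle between the endpoints is δ = arccos(p₁·p₂) ≈ 0.879 rad (50.4°).
Interpolate at f = 0.56 with slerp weights a = sin((1−f)δ)/sin δ ≈ 0.490, b = sin(fδ)/sin δ ≈ 0.614.
p = a·p₁ + b·p₂ ≈ (0.444, 0.376, 0.813); φ = arcsin(p_z) ≈ 54.44°, λ = atan2(p_y, p_x) ≈ 40.31°.

≈ lat 54°N, lon 40°E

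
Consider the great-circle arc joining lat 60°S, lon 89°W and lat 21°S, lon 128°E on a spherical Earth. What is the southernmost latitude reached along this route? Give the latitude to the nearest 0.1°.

The great circle lies in the plane with unit normal n̂ = (p₁ × p₂)/|p₁ × p₂|.
Here n̂_z ≈ -0.281; the vertex latitude is φ_max = arccos|n̂_z| ≈ 73.7°.

≈ 73.7°S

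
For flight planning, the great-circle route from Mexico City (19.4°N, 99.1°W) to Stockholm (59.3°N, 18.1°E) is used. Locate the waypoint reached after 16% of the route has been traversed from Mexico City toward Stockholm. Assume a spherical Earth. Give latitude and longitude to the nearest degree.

≈ (32°N, 92°W)

Convert each endpoint to a unit vector on the sphere (x = cos φ cos λ, y = cos φ sin λ, z = sin φ).
The central angle between the endpoints is δ = arccos(p₁·p₂) ≈ 1.505 rad (86.2°).
Interpolate at f = 0.16 with slerp weights a = sin((1−f)δ)/sin δ ≈ 0.955, b = sin(fδ)/sin δ ≈ 0.239.
p = a·p₁ + b·p₂ ≈ (-0.027, -0.852, 0.523); φ = arcsin(p_z) ≈ 31.53°, λ = atan2(p_y, p_x) ≈ -91.78°.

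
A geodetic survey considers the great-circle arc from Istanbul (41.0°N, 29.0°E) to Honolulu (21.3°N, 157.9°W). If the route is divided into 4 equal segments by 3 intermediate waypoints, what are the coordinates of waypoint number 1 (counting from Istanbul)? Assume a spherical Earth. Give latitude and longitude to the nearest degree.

From cos δ = sin φ₁ sin φ₂ + cos φ₁ cos φ₂ cos Δλ, the central angle is δ ≈ 2.049 rad (117.4°).
Interpolate at f = 1/4 with slerp weights a = sin((1−f)δ)/sin δ ≈ 1.125, b = sin(fδ)/sin δ ≈ 0.552.
p = a·p₁ + b·p₂ ≈ (0.267, 0.218, 0.939); φ = arcsin(p_z) ≈ 69.85°, λ = atan2(p_y, p_x) ≈ 39.33°.

≈ 70°N, 39°E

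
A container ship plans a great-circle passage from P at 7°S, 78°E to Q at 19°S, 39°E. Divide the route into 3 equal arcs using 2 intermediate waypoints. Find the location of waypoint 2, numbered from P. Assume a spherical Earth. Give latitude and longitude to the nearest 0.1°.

Convert each endpoint to a unit vector on the sphere (x = cos φ cos λ, y = cos φ sin λ, z = sin φ).
The central angle between the endpoints is δ = arccos(p₁·p₂) ≈ 0.694 rad (39.7°).
Interpolate at f = 2/3 with slerp weights a = sin((1−f)δ)/sin δ ≈ 0.358, b = sin(fδ)/sin δ ≈ 0.698.
p = a·p₁ + b·p₂ ≈ (0.587, 0.763, -0.271); φ = arcsin(p_z) ≈ -15.72°, λ = atan2(p_y, p_x) ≈ 52.45°.

≈ 15.7°S, 52.4°E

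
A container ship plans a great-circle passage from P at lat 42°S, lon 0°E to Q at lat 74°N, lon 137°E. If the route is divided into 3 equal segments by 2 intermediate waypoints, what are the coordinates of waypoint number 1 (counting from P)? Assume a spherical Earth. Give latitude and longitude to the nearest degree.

≈ lat 4°N, lon 13°E

Write both endpoints as unit vectors p₁, p₂ with components (cos φ cos λ, cos φ sin λ, sin φ).
The central angle between the endpoints is δ = arccos(p₁·p₂) ≈ 2.487 rad (142.5°).
Interpolate at f = 1/3 with slerp weights a = sin((1−f)δ)/sin δ ≈ 1.635, b = sin(fδ)/sin δ ≈ 1.210.
p = a·p₁ + b·p₂ ≈ (0.971, 0.227, 0.069); φ = arcsin(p_z) ≈ 3.95°, λ = atan2(p_y, p_x) ≈ 13.18°.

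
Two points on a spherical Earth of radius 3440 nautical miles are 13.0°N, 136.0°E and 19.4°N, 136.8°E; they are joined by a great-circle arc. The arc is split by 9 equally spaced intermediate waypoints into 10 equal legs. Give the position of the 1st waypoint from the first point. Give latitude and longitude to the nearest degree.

Write both endpoints as unit vectors p₁, p₂ with components (cos φ cos λ, cos φ sin λ, sin φ).
The central angle between the endpoints is δ = arccos(p₁·p₂) ≈ 0.113 rad (6.4°).
Interpolate at f = 1/10 with slerp weights a = sin((1−f)δ)/sin δ ≈ 0.900, b = sin(fδ)/sin δ ≈ 0.100.
p = a·p₁ + b·p₂ ≈ (-0.700, 0.674, 0.236); φ = arcsin(p_z) ≈ 13.64°, λ = atan2(p_y, p_x) ≈ 136.08°.

≈ 14°N, 136°E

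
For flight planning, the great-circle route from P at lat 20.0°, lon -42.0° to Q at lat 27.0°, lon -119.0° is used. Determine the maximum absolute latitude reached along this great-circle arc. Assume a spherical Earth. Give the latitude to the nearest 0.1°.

The great circle lies in the plane with unit normal n̂ = (p₁ × p₂)/|p₁ × p₂|.
Here n̂_z ≈ -0.869; the vertex latitude is φ_max = arccos|n̂_z| ≈ 29.7°.
Check via Clairaut: cos φ_max = |cos φ₁| · sin C = cos(20.0°)·sin(67.6°) ≈ 0.869, again giving ≈ 29.7°.

≈ 29.7°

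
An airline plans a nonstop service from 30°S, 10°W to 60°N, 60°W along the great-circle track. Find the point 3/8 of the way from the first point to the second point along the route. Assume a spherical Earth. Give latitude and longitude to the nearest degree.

≈ 5°N, 24°W

Write both endpoints as unit vectors p₁, p₂ with components (cos φ cos λ, cos φ sin λ, sin φ).
The central angle between the endpoints is δ = arccos(p₁·p₂) ≈ 1.726 rad (98.9°).
Interpolate at f = 3/8 with slerp weights a = sin((1−f)δ)/sin δ ≈ 0.892, b = sin(fδ)/sin δ ≈ 0.610.
p = a·p₁ + b·p₂ ≈ (0.913, -0.398, 0.083); φ = arcsin(p_z) ≈ 4.73°, λ = atan2(p_y, p_x) ≈ -23.57°.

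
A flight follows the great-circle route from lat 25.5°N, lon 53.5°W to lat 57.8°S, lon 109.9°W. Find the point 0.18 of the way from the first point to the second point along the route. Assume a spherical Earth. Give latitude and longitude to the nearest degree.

Write both endpoints as unit vectors p₁, p₂ with components (cos φ cos λ, cos φ sin λ, sin φ).
The central angle between the endpoints is δ = arccos(p₁·p₂) ≈ 1.669 rad (95.6°).
Interpolate at f = 0.18 with slerp weights a = sin((1−f)δ)/sin δ ≈ 0.984, b = sin(fδ)/sin δ ≈ 0.297.
p = a·p₁ + b·p₂ ≈ (0.475, -0.863, 0.172); φ = arcsin(p_z) ≈ 9.91°, λ = atan2(p_y, p_x) ≈ -61.20°.

≈ lat 10°N, lon 61°W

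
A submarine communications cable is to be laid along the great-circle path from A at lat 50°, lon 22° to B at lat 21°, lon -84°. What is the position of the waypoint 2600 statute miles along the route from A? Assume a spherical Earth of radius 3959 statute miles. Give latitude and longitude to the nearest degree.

≈ lat 51°, lon -39°

Convert each endpoint to a unit vector on the sphere (x = cos φ cos λ, y = cos φ sin λ, z = sin φ).
The central angle between the endpoints is δ = arccos(p₁·p₂) ≈ 1.461 rad (83.7°). The total great-circle distance is δ·R ≈ 1.461 × 3959 ≈ 5786 mi, so the target fraction is f = 2600/5786 ≈ 0.449.
Interpolate at f ≈ 0.449 with slerp weights a = sin((1−f)δ)/sin δ ≈ 0.725, b = sin(fδ)/sin δ ≈ 0.614.
p = a·p₁ + b·p₂ ≈ (0.492, -0.396, 0.775); φ = arcsin(p_z) ≈ 50.85°, λ = atan2(p_y, p_x) ≈ -38.81°.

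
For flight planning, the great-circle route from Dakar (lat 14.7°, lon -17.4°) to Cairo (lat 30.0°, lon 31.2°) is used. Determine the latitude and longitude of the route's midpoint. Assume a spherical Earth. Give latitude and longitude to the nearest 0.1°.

≈ lat 24.3°, lon 5.5°

The haversine formula gives a central angle δ ≈ 0.822 rad (47.1°) between the endpoints.
Interpolate at f = 1/2 with slerp weights a = sin((1−f)δ)/sin δ ≈ 0.545, b = sin(fδ)/sin δ ≈ 0.545.
p = a·p₁ + b·p₂ ≈ (0.907, 0.087, 0.411); φ = arcsin(p_z) ≈ 24.27°, λ = atan2(p_y, p_x) ≈ 5.47°.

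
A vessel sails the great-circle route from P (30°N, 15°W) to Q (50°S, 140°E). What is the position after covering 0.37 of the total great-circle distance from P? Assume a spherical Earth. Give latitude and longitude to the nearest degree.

≈ (18°S, 16°E)

From cos δ = sin φ₁ sin φ₂ + cos φ₁ cos φ₂ cos Δλ, the central angle is δ ≈ 2.663 rad (152.6°).
Interpolate at f = 0.37 with slerp weights a = sin((1−f)δ)/sin δ ≈ 2.158, b = sin(fδ)/sin δ ≈ 1.809.
p = a·p₁ + b·p₂ ≈ (0.915, 0.264, -0.307); φ = arcsin(p_z) ≈ -17.85°, λ = atan2(p_y, p_x) ≈ 16.08°.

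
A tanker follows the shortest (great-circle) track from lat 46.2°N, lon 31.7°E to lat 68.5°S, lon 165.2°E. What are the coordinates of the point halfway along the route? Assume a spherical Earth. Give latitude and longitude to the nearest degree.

≈ lat 22°S, lon 63°E

Convert each endpoint to a unit vector on the sphere (x = cos φ cos λ, y = cos φ sin λ, z = sin φ).
The central angle between the endpoints is δ = arccos(p₁·p₂) ≈ 2.580 rad (147.8°).
Interpolate at f = 1/2 with slerp weights a = sin((1−f)δ)/sin δ ≈ 1.803, b = sin(fδ)/sin δ ≈ 1.803.
p = a·p₁ + b·p₂ ≈ (0.423, 0.824, -0.376); φ = arcsin(p_z) ≈ -22.10°, λ = atan2(p_y, p_x) ≈ 62.85°.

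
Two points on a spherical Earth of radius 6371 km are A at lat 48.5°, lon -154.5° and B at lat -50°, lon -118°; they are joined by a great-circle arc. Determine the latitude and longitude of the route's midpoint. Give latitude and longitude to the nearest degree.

Convert each endpoint to a unit vector on the sphere (x = cos φ cos λ, y = cos φ sin λ, z = sin φ).
The central angle between the endpoints is δ = arccos(p₁·p₂) ≈ 1.804 rad (103.4°).
Interpolate at f = 1/2 with slerp weights a = sin((1−f)δ)/sin δ ≈ 0.807, b = sin(fδ)/sin δ ≈ 0.807.
p = a·p₁ + b·p₂ ≈ (-0.726, -0.688, -0.014); φ = arcsin(p_z) ≈ -0.79°, λ = atan2(p_y, p_x) ≈ -136.54°.

≈ lat -1°, lon -137°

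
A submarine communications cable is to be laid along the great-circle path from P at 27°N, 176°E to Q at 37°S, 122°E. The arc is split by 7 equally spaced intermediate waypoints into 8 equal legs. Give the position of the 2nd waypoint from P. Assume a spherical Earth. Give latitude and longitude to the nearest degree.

≈ 11°N, 163°E

Convert each endpoint to a unit vector on the sphere (x = cos φ cos λ, y = cos φ sin λ, z = sin φ).
The central angle between the endpoints is δ = arccos(p₁·p₂) ≈ 1.425 rad (81.7°).
Interpolate at f = 2/8 with slerp weights a = sin((1−f)δ)/sin δ ≈ 0.886, b = sin(fδ)/sin δ ≈ 0.353.
p = a·p₁ + b·p₂ ≈ (-0.937, 0.294, 0.190); φ = arcsin(p_z) ≈ 10.96°, λ = atan2(p_y, p_x) ≈ 162.58°.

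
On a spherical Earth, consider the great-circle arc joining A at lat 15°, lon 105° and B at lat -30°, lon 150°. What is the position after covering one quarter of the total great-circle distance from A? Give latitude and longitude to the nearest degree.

Write both endpoints as unit vectors p₁, p₂ with components (cos φ cos λ, cos φ sin λ, sin φ).
The central angle between the endpoints is δ = arccos(p₁·p₂) ≈ 1.090 rad (62.5°).
Interpolate at f = 1/4 with slerp weights a = sin((1−f)δ)/sin δ ≈ 0.823, b = sin(fδ)/sin δ ≈ 0.304.
p = a·p₁ + b·p₂ ≈ (-0.433, 0.899, 0.061); φ = arcsin(p_z) ≈ 3.51°, λ = atan2(p_y, p_x) ≈ 115.74°.

≈ lat 4°, lon 116°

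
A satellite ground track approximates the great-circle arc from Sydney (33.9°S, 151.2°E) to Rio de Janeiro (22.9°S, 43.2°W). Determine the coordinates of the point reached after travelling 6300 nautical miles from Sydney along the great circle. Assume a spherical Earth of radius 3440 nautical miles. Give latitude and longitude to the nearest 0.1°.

≈ 39.0°S, 48.3°W

Write both endpoints as unit vectors p₁, p₂ with components (cos φ cos λ, cos φ sin λ, sin φ).
The central angle between the endpoints is δ = arccos(p₁·p₂) ≈ 2.122 rad (121.6°). The total great-circle distance is δ·R ≈ 2.122 × 3440 ≈ 7299 nmi, so the target fraction is f = 6300/7299 ≈ 0.863.
Interpolate at f ≈ 0.863 with slerp weights a = sin((1−f)δ)/sin δ ≈ 0.336, b = sin(fδ)/sin δ ≈ 1.134.
p = a·p₁ + b·p₂ ≈ (0.517, -0.581, -0.629); φ = arcsin(p_z) ≈ -38.96°, λ = atan2(p_y, p_x) ≈ -48.32°.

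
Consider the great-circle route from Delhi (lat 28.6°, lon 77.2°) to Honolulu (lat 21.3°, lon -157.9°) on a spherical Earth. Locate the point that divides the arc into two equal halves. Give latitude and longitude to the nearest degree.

≈ lat 45°, lon 143°

From cos δ = sin φ₁ sin φ₂ + cos φ₁ cos φ₂ cos Δλ, the central angle is δ ≈ 1.869 rad (107.1°).
Interpolate at f = 1/2 with slerp weights a = sin((1−f)δ)/sin δ ≈ 0.842, b = sin(fδ)/sin δ ≈ 0.842.
p = a·p₁ + b·p₂ ≈ (-0.563, 0.426, 0.709); φ = arcsin(p_z) ≈ 45.12°, λ = atan2(p_y, p_x) ≈ 142.91°.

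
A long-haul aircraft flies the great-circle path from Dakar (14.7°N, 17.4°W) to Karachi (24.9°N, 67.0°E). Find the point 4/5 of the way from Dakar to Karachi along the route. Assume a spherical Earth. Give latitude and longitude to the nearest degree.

≈ 27°N, 50°E

Write both endpoints as unit vectors p₁, p₂ with components (cos φ cos λ, cos φ sin λ, sin φ).
The central angle between the endpoints is δ = arccos(p₁·p₂) ≈ 1.377 rad (78.9°).
Interpolate at f = 4/5 with slerp weights a = sin((1−f)δ)/sin δ ≈ 0.277, b = sin(fδ)/sin δ ≈ 0.909.
p = a·p₁ + b·p₂ ≈ (0.578, 0.679, 0.453); φ = arcsin(p_z) ≈ 26.94°, λ = atan2(p_y, p_x) ≈ 49.59°.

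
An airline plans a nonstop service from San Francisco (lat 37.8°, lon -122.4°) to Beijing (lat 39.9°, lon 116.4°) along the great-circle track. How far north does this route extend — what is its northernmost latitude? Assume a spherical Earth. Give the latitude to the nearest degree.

The great circle lies in the plane with unit normal n̂ = (p₁ × p₂)/|p₁ × p₂|.
Here n̂_z ≈ -0.520; the vertex latitude is φ_max = arccos|n̂_z| ≈ 58.7°.
Check via Clairaut: cos φ_max = |cos φ₁| · sin C = cos(37.8°)·sin(41.2°) ≈ 0.520, again giving ≈ 58.7°.

≈ 59°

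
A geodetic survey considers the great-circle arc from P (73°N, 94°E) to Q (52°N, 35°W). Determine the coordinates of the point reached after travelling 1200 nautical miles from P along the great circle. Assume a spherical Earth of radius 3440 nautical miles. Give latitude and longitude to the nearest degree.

From cos δ = sin φ₁ sin φ₂ + cos φ₁ cos φ₂ cos Δλ, the central angle is δ ≈ 0.876 rad (50.2°). The total great-circle distance is δ·R ≈ 0.876 × 3440 ≈ 3013 nmi, so the target fraction is f = 1200/3013 ≈ 0.398.
Interpolate at f ≈ 0.398 with slerp weights a = sin((1−f)δ)/sin δ ≈ 0.655, b = sin(fδ)/sin δ ≈ 0.445.
p = a·p₁ + b·p₂ ≈ (0.211, 0.034, 0.977); φ = arcsin(p_z) ≈ 77.66°, λ = atan2(p_y, p_x) ≈ 9.11°.

≈ (78°N, 9°E)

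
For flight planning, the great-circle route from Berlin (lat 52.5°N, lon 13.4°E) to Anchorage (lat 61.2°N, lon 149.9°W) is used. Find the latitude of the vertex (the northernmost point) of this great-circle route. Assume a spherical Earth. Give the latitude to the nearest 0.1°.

≈ 84.7°N

The great circle lies in the plane with unit normal n̂ = (p₁ × p₂)/|p₁ × p₂|.
Here n̂_z ≈ -0.093; the vertex latitude is φ_max = arccos|n̂_z| ≈ 84.7°.
Check via Clairaut: cos φ_max = |cos φ₁| · sin C = cos(52.5°)·sin(8.7°) ≈ 0.093, again giving ≈ 84.7°.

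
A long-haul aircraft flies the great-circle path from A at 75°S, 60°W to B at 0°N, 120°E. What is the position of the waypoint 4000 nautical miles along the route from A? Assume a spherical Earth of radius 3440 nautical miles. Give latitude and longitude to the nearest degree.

≈ 38°S, 120°E

Write both endpoints as unit vectors p₁, p₂ with components (cos φ cos λ, cos φ sin λ, sin φ).
The central angle between the endpoints is δ = arccos(p₁·p₂) ≈ 1.833 rad (105.0°). The total great-circle distance is δ·R ≈ 1.833 × 3440 ≈ 6304 nmi, so the target fraction is f = 4000/6304 ≈ 0.635.
Interpolate at f ≈ 0.635 with slerp weights a = sin((1−f)δ)/sin δ ≈ 0.643, b = sin(fδ)/sin δ ≈ 0.950.
p = a·p₁ + b·p₂ ≈ (-0.392, 0.679, -0.621); φ = arcsin(p_z) ≈ -38.38°, λ = atan2(p_y, p_x) ≈ 120.00°.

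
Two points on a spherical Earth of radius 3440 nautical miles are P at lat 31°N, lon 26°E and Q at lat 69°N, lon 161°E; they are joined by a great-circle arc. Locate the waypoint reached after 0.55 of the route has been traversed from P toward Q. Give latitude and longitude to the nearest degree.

Convert each endpoint to a unit vector on the sphere (x = cos φ cos λ, y = cos φ sin λ, z = sin φ).
The central angle between the endpoints is δ = arccos(p₁·p₂) ≈ 1.304 rad (74.7°).
Interpolate at f = 0.55 with slerp weights a = sin((1−f)δ)/sin δ ≈ 0.574, b = sin(fδ)/sin δ ≈ 0.681.
p = a·p₁ + b·p₂ ≈ (0.211, 0.295, 0.932); φ = arcsin(p_z) ≈ 68.71°, λ = atan2(p_y, p_x) ≈ 54.40°.

≈ lat 69°N, lon 54°E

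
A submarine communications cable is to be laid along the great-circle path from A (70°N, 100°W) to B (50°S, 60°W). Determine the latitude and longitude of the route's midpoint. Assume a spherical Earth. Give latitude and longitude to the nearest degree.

Convert each endpoint to a unit vector on the sphere (x = cos φ cos λ, y = cos φ sin λ, z = sin φ).
The central angle between the endpoints is δ = arccos(p₁·p₂) ≈ 2.155 rad (123.5°).
Interpolate at f = 1/2 with slerp weights a = sin((1−f)δ)/sin δ ≈ 1.056, b = sin(fδ)/sin δ ≈ 1.056.
p = a·p₁ + b·p₂ ≈ (0.277, -0.943, 0.183); φ = arcsin(p_z) ≈ 10.56°, λ = atan2(p_y, p_x) ≈ -73.66°.

≈ (11°N, 74°W)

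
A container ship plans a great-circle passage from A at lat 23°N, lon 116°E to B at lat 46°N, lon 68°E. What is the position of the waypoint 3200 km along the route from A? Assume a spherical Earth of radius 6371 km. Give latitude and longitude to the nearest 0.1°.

Write both endpoints as unit vectors p₁, p₂ with components (cos φ cos λ, cos φ sin λ, sin φ).
The central angle between the endpoints is δ = arccos(p₁·p₂) ≈ 0.783 rad (44.9°). The total great-circle distance is δ·R ≈ 0.783 × 6371 ≈ 4987 km, so the target fraction is f = 3200/4987 ≈ 0.642.
Interpolate at f ≈ 0.642 with slerp weights a = sin((1−f)δ)/sin δ ≈ 0.393, b = sin(fδ)/sin δ ≈ 0.683.
p = a·p₁ + b·p₂ ≈ (0.019, 0.764, 0.644); φ = arcsin(p_z) ≈ 40.12°, λ = atan2(p_y, p_x) ≈ 88.56°.

≈ lat 40.1°N, lon 88.6°E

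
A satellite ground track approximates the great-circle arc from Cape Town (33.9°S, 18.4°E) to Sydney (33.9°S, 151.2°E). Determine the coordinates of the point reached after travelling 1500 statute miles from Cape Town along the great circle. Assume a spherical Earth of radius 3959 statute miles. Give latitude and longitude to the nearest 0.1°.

≈ (49.5°S, 38.9°E)

Write both endpoints as unit vectors p₁, p₂ with components (cos φ cos λ, cos φ sin λ, sin φ).
The central angle between the endpoints is δ = arccos(p₁·p₂) ≈ 1.728 rad (99.0°). The total great-circle distance is δ·R ≈ 1.728 × 3959 ≈ 6843 mi, so the target fraction is f = 1500/6843 ≈ 0.219.
Interpolate at f ≈ 0.219 with slerp weights a = sin((1−f)δ)/sin δ ≈ 0.988, b = sin(fδ)/sin δ ≈ 0.375.
p = a·p₁ + b·p₂ ≈ (0.506, 0.409, -0.760); φ = arcsin(p_z) ≈ -49.45°, λ = atan2(p_y, p_x) ≈ 38.94°.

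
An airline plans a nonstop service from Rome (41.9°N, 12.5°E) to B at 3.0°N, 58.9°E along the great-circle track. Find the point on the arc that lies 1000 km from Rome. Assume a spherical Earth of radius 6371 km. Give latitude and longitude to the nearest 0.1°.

From cos δ = sin φ₁ sin φ₂ + cos φ₁ cos φ₂ cos Δλ, the central angle is δ ≈ 0.991 rad (56.8°). The total great-circle distance is δ·R ≈ 0.991 × 6371 ≈ 6316 km, so the target fraction is f = 1000/6316 ≈ 0.158.
Interpolate at f ≈ 0.158 with slerp weights a = sin((1−f)δ)/sin δ ≈ 0.885, b = sin(fδ)/sin δ ≈ 0.187.
p = a·p₁ + b·p₂ ≈ (0.740, 0.302, 0.601); φ = arcsin(p_z) ≈ 36.95°, λ = atan2(p_y, p_x) ≈ 22.23°.

≈ 36.9°N, 22.2°E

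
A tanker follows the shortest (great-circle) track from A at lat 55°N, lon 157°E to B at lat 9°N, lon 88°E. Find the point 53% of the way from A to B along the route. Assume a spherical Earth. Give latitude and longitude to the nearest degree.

Write both endpoints as unit vectors p₁, p₂ with components (cos φ cos λ, cos φ sin λ, sin φ).
The central angle between the endpoints is δ = arccos(p₁·p₂) ≈ 1.233 rad (70.7°).
Interpolate at f = 0.53 with slerp weights a = sin((1−f)δ)/sin δ ≈ 0.580, b = sin(fδ)/sin δ ≈ 0.644.
p = a·p₁ + b·p₂ ≈ (-0.284, 0.766, 0.576); φ = arcsin(p_z) ≈ 35.19°, λ = atan2(p_y, p_x) ≈ 110.35°.

≈ lat 35°N, lon 110°E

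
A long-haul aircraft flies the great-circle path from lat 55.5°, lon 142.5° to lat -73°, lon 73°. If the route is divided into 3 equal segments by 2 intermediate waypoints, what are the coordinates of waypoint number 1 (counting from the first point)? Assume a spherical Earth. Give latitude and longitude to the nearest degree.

Write both endpoints as unit vectors p₁, p₂ with components (cos φ cos λ, cos φ sin λ, sin φ).
The central angle between the endpoints is δ = arccos(p₁·p₂) ≈ 2.389 rad (136.9°).
Interpolate at f = 1/3 with slerp weights a = sin((1−f)δ)/sin δ ≈ 1.463, b = sin(fδ)/sin δ ≈ 1.046.
p = a·p₁ + b·p₂ ≈ (-0.568, 0.797, 0.205); φ = arcsin(p_z) ≈ 11.85°, λ = atan2(p_y, p_x) ≈ 125.48°.

≈ lat 12°, lon 125°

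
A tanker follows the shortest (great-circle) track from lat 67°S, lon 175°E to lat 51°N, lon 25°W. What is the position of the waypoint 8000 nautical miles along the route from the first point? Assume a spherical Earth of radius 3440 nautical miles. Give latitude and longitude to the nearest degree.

Write both endpoints as unit vectors p₁, p₂ with components (cos φ cos λ, cos φ sin λ, sin φ).
The central angle between the endpoints is δ = arccos(p₁·p₂) ≈ 2.813 rad (161.2°). The total great-circle distance is δ·R ≈ 2.813 × 3440 ≈ 9676 nmi, so the target fraction is f = 8000/9676 ≈ 0.827.
Interpolate at f ≈ 0.827 with slerp weights a = sin((1−f)δ)/sin δ ≈ 1.450, b = sin(fδ)/sin δ ≈ 2.256.
p = a·p₁ + b·p₂ ≈ (0.722, -0.551, 0.419); φ = arcsin(p_z) ≈ 24.74°, λ = atan2(p_y, p_x) ≈ -37.32°.

≈ lat 25°N, lon 37°W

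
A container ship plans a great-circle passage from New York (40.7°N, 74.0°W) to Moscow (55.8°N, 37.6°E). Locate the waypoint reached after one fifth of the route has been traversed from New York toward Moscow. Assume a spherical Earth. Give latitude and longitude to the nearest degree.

≈ 51°N, 62°W

Convert each endpoint to a unit vector on the sphere (x = cos φ cos λ, y = cos φ sin λ, z = sin φ).
The central angle between the endpoints is δ = arccos(p₁·p₂) ≈ 1.178 rad (67.5°).
Interpolate at f = 1/5 with slerp weights a = sin((1−f)δ)/sin δ ≈ 0.876, b = sin(fδ)/sin δ ≈ 0.253.
p = a·p₁ + b·p₂ ≈ (0.296, -0.552, 0.780); φ = arcsin(p_z) ≈ 51.27°, λ = atan2(p_y, p_x) ≈ -61.82°.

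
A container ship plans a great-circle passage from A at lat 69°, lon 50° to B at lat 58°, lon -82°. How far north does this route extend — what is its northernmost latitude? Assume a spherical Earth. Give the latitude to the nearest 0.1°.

The great circle lies in the plane with unit normal n̂ = (p₁ × p₂)/|p₁ × p₂|.
Here n̂_z ≈ -0.189; the vertex latitude is φ_max = arccos|n̂_z| ≈ 79.1°.

≈ 79.1°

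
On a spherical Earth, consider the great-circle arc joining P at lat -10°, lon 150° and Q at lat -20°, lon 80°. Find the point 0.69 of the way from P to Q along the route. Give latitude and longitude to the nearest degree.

≈ lat -20°, lon 102°

Convert each endpoint to a unit vector on the sphere (x = cos φ cos λ, y = cos φ sin λ, z = sin φ).
The central angle between the endpoints is δ = arccos(p₁·p₂) ≈ 1.185 rad (67.9°).
Interpolate at f = 0.69 with slerp weights a = sin((1−f)δ)/sin δ ≈ 0.388, b = sin(fδ)/sin δ ≈ 0.787.
p = a·p₁ + b·p₂ ≈ (-0.202, 0.920, -0.337); φ = arcsin(p_z) ≈ -19.67°, λ = atan2(p_y, p_x) ≈ 102.40°.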